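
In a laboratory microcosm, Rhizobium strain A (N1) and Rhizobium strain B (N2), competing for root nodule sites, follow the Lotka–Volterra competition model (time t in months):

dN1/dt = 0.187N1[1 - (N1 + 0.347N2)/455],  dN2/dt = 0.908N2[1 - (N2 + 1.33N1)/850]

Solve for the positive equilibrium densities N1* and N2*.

Setting both brackets to zero gives the nullclines N1 + 0.347N2 = 455 and 1.33N1 + N2 = 850.
Substituting N2 = 850 - 1.33N1 into the first: N1(1 - 0.347·1.33) = 455 - 0.347·850.
So N1* = 160/0.538 = 297, and then N2* = 850 - 1.33·297 = 455.

N1* ≈ 297, N2* ≈ 455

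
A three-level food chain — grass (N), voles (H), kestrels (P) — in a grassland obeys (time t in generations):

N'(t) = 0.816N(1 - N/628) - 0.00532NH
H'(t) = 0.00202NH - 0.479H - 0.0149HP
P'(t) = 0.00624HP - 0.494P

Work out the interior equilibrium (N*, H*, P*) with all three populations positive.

From dP/dt = 0: 0.00624H* = 0.494, so H* = 79.2.
From dN/dt = 0: 0.816(1 - N*/628) = 0.00532·79.2, giving N* = 628·(1 - 0.516) = 304.
From dH/dt = 0: 0.00202·304 - 0.479 = 0.0149P*, so P* = 0.135/0.0149 = 9.05.

N* ≈ 304, H* ≈ 79.2, P* ≈ 9.05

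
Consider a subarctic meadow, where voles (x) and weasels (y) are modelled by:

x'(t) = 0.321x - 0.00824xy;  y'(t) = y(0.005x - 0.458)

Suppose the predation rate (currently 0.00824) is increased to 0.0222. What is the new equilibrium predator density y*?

At the interior fixed point, setting dx/dt = 0 with x > 0 fixes y* = (prey growth rate)/(xy coefficient) — independent of the other coefficients.
With the change, y* = 0.321/0.0222 = 14.5; it falls from 39.

y* ≈ 14.5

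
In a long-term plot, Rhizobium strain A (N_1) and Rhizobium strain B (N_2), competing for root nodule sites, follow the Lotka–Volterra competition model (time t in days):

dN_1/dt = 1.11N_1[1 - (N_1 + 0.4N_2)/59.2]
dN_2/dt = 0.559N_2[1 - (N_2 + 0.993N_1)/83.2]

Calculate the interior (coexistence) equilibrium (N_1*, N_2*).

Setting both brackets to zero gives the nullclines N_1 + 0.4N_2 = 59.2 and 0.993N_1 + N_2 = 83.2.
Substituting N_2 = 83.2 - 0.993N_1 into the first: N_1(1 - 0.4·0.993) = 59.2 - 0.4·83.2.
So N_1* = 25.9/0.603 = 43, and then N_2* = 83.2 - 0.993·43 = 40.5.

N_1* ≈ 43, N_2* ≈ 40.5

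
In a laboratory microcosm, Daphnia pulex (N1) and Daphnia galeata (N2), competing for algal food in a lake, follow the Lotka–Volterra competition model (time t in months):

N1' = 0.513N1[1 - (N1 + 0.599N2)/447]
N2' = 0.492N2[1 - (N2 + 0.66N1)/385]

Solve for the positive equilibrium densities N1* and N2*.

Setting both brackets to zero gives the nullclines N1 + 0.599N2 = 447 and 0.66N1 + N2 = 385.
Substituting N2 = 385 - 0.66N1 into the first: N1(1 - 0.599·0.66) = 447 - 0.599·385.
So N1* = 216/0.605 = 358, and then N2* = 385 - 0.66·358 = 149.

N1* ≈ 358, N2* ≈ 149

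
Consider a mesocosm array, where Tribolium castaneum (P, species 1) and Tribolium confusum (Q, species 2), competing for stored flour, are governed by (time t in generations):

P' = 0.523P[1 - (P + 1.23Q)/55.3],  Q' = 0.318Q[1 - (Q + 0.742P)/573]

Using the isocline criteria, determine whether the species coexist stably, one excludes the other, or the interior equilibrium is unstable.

Compare the nullcline intercepts: K1/α12 = 55.3/1.23 = 45 < K2 = 573; K2/α21 = 573/0.742 = 772 > K1 = 55.3.
Since the inequalities point opposite ways, species 2 can invade but species 1 cannot.

species 2 excludes species 1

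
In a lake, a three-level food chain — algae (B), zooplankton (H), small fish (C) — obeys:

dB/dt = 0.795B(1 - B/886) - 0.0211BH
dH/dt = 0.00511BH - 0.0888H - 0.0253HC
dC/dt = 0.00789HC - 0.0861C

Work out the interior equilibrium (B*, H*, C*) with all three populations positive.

B* ≈ 629, H* ≈ 10.9, C* ≈ 124

From dC/dt = 0: 0.00789H* = 0.0861, so H* = 10.9.
From dB/dt = 0: 0.795(1 - B*/886) = 0.0211·10.9, giving B* = 886·(1 - 0.29) = 629.
From dH/dt = 0: 0.00511·629 - 0.0888 = 0.0253C*, so C* = 3.13/0.0253 = 124.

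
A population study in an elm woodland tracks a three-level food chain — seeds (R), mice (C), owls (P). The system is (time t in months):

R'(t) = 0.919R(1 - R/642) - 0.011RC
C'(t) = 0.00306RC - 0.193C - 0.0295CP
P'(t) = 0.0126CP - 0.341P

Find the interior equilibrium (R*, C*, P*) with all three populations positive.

R* ≈ 434, C* ≈ 27.1, P* ≈ 38.5

From dP/dt = 0: 0.0126C* = 0.341, so C* = 27.1.
From dR/dt = 0: 0.919(1 - R*/642) = 0.011·27.1, giving R* = 642·(1 - 0.324) = 434.
From dC/dt = 0: 0.00306·434 - 0.193 = 0.0295P*, so P* = 1.14/0.0295 = 38.5.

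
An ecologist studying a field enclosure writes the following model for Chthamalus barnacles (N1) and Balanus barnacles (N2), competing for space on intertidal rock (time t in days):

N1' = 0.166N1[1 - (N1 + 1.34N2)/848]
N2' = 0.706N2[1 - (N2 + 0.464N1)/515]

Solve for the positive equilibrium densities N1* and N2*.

Setting both brackets to zero gives the nullclines N1 + 1.34N2 = 848 and 0.464N1 + N2 = 515.
Substituting N2 = 515 - 0.464N1 into the first: N1(1 - 1.34·0.464) = 848 - 1.34·515.
So N1* = 158/0.378 = 417, and then N2* = 515 - 0.464·417 = 321.

N1* ≈ 417, N2* ≈ 321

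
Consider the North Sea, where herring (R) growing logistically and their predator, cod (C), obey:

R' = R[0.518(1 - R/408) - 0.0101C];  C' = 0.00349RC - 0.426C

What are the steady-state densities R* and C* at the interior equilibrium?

R* ≈ 122, C* ≈ 35.9

From dC/dt = 0 with C > 0: 0.00349R* = 0.426, so R* = 122.
Substitute into dR/dt = 0: 0.518(1 - 122/408) = 0.0101C*.
The bracket is 0.701, giving C* = 0.363/0.0101 = 35.9.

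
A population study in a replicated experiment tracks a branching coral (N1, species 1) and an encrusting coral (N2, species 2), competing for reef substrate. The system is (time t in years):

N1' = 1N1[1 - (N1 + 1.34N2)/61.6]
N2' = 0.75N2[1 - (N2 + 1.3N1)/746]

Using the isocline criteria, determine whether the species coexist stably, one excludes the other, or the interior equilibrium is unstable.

Compare the nullcline intercepts: K1/α12 = 61.6/1.34 = 46 < K2 = 746; K2/α21 = 746/1.3 = 574 > K1 = 61.6.
Since the inequalities point opposite ways, species 2 can invade but species 1 cannot.

species 2 excludes species 1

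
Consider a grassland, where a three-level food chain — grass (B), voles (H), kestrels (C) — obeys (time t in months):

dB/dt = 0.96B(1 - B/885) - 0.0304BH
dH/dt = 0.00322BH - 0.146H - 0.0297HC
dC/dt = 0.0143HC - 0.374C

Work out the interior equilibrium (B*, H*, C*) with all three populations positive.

From dC/dt = 0: 0.0143H* = 0.374, so H* = 26.2.
From dB/dt = 0: 0.96(1 - B*/885) = 0.0304·26.2, giving B* = 885·(1 - 0.828) = 152.
From dH/dt = 0: 0.00322·152 - 0.146 = 0.0297C*, so C* = 0.344/0.0297 = 11.6.

B* ≈ 152, H* ≈ 26.2, C* ≈ 11.6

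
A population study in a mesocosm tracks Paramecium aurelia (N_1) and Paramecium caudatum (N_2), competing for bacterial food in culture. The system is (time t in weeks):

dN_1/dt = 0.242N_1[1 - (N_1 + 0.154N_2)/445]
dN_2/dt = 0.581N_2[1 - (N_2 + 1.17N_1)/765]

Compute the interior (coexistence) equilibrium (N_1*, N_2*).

Setting both brackets to zero gives the nullclines N_1 + 0.154N_2 = 445 and 1.17N_1 + N_2 = 765.
Substituting N_2 = 765 - 1.17N_1 into the first: N_1(1 - 0.154·1.17) = 445 - 0.154·765.
So N_1* = 327/0.82 = 399, and then N_2* = 765 - 1.17·399 = 298.

N_1* ≈ 399, N_2* ≈ 298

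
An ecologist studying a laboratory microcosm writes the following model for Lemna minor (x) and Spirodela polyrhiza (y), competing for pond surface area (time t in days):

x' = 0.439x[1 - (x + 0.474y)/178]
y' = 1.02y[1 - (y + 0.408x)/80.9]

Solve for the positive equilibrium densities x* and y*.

Setting both brackets to zero gives the nullclines x + 0.474y = 178 and 0.408x + y = 80.9.
Substituting y = 80.9 - 0.408x into the first: x(1 - 0.474·0.408) = 178 - 0.474·80.9.
So x* = 140/0.807 = 173, and then y* = 80.9 - 0.408·173 = 10.3.

x* ≈ 173, y* ≈ 10.3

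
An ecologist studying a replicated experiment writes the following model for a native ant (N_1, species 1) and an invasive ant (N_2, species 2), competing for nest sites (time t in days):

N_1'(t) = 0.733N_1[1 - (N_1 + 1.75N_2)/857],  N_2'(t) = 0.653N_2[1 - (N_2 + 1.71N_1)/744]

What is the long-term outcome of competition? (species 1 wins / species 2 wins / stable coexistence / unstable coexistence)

Compare the nullcline intercepts: K1/α12 = 857/1.75 = 490 < K2 = 744; K2/α21 = 744/1.71 = 435 < K1 = 857.
Since both are reversed, neither can invade when rare; the interior point is a saddle.

unstable coexistence (outcome depends on initial conditions)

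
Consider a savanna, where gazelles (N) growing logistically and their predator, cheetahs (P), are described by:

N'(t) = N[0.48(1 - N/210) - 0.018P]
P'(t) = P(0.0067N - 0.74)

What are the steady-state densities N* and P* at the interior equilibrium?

From dP/dt = 0 with P > 0: 0.0067N* = 0.74, so N* = 110.
Substitute into dN/dt = 0: 0.48(1 - 110/210) = 0.018P*.
The bracket is 0.474, giving P* = 0.228/0.018 = 12.6.

N* ≈ 110, P* ≈ 12.6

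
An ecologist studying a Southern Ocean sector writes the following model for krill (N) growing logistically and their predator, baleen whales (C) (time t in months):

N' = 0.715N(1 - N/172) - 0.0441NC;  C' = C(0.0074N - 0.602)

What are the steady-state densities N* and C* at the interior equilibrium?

From dC/dt = 0 with C > 0: 0.0074N* = 0.602, so N* = 81.4.
Substitute into dN/dt = 0: 0.715(1 - 81.4/172) = 0.0441C*.
The bracket is 0.527, giving C* = 0.377/0.0441 = 8.54.

N* ≈ 81.4, C* ≈ 8.54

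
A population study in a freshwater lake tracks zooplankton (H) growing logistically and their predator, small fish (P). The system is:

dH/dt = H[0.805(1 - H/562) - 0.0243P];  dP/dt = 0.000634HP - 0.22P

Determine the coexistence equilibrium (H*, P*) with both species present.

H* ≈ 347, P* ≈ 12.7

From dP/dt = 0 with P > 0: 0.000634H* = 0.22, so H* = 347.
Substitute into dH/dt = 0: 0.805(1 - 347/562) = 0.0243P*.
The bracket is 0.383, giving P* = 0.308/0.0243 = 12.7.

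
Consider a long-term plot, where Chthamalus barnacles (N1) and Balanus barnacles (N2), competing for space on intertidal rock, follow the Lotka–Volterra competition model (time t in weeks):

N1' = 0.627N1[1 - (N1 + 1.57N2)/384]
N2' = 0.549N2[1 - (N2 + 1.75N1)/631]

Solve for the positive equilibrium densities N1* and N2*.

Setting both brackets to zero gives the nullclines N1 + 1.57N2 = 384 and 1.75N1 + N2 = 631.
Substituting N2 = 631 - 1.75N1 into the first: N1(1 - 1.57·1.75) = 384 - 1.57·631.
So N1* = -607/-1.75 = 347, and then N2* = 631 - 1.75·347 = 23.5.

N1* ≈ 347, N2* ≈ 23.5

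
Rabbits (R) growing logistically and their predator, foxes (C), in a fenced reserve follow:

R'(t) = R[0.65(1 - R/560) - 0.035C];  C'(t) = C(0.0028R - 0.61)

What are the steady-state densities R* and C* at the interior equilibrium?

From dC/dt = 0 with C > 0: 0.0028R* = 0.61, so R* = 218.
Substitute into dR/dt = 0: 0.65(1 - 218/560) = 0.035C*.
The bracket is 0.611, giving C* = 0.397/0.035 = 11.3.

R* ≈ 218, C* ≈ 11.3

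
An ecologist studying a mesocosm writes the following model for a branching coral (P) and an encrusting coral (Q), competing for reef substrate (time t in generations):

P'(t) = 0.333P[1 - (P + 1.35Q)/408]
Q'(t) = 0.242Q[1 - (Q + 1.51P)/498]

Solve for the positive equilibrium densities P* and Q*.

P* ≈ 255, Q* ≈ 114

Setting both brackets to zero gives the nullclines P + 1.35Q = 408 and 1.51P + Q = 498.
Substituting Q = 498 - 1.51P into the first: P(1 - 1.35·1.51) = 408 - 1.35·498.
So P* = -264/-1.04 = 255, and then Q* = 498 - 1.51·255 = 114.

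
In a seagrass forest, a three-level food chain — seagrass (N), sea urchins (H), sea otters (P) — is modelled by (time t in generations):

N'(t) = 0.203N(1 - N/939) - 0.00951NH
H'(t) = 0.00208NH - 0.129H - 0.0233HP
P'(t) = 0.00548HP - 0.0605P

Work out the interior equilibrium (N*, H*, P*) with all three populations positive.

From dP/dt = 0: 0.00548H* = 0.0605, so H* = 11.
From dN/dt = 0: 0.203(1 - N*/939) = 0.00951·11, giving N* = 939·(1 - 0.517) = 453.
From dH/dt = 0: 0.00208·453 - 0.129 = 0.0233P*, so P* = 0.814/0.0233 = 34.9.

N* ≈ 453, H* ≈ 11, P* ≈ 34.9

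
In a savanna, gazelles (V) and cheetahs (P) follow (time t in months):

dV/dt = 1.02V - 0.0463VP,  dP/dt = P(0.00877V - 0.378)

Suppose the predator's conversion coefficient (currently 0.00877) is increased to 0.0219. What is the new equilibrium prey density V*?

V* ≈ 17.3

At the interior fixed point, setting dP/dt = 0 with P > 0 fixes V* = (predator death rate)/(VP coefficient) — independent of the other coefficients.
With the change, V* = 0.378/0.0219 = 17.3; it falls from 43.1.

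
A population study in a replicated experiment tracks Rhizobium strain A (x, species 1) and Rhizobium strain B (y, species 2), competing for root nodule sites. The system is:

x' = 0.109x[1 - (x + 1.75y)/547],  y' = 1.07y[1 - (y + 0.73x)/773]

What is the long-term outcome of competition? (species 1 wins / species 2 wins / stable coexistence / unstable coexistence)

species 2 excludes species 1

Compare the nullcline intercepts: K1/α12 = 547/1.75 = 313 < K2 = 773; K2/α21 = 773/0.73 = 1060 > K1 = 547.
Since the inequalities point opposite ways, species 2 can invade but species 1 cannot.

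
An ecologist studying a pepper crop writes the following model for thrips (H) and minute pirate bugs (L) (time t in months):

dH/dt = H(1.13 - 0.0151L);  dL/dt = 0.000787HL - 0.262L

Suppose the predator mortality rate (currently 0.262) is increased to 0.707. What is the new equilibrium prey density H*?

H* ≈ 898

At the interior fixed point, setting dL/dt = 0 with L > 0 fixes H* = (predator death rate)/(HL coefficient) — independent of the other coefficients.
With the change, H* = 0.707/0.000787 = 898; it rises from 333.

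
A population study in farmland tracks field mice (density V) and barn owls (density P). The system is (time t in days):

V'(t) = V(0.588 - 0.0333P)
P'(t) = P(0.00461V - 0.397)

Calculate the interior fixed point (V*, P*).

Set dP/dt = 0 with P > 0: 0.00461V - 0.397 = 0, so V* = 0.397/0.00461 = 86.1.
Set dV/dt = 0 with V > 0: 0.588 - 0.0333P = 0, so P* = 0.588/0.0333 = 17.7.

V* ≈ 86.1, P* ≈ 17.7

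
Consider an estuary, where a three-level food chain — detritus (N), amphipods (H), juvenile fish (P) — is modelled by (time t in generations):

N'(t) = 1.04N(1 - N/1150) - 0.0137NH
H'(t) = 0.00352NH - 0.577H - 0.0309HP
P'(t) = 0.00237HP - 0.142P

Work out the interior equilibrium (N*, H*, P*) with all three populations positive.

From dP/dt = 0: 0.00237H* = 0.142, so H* = 59.9.
From dN/dt = 0: 1.04(1 - N*/1150) = 0.0137·59.9, giving N* = 1150·(1 - 0.789) = 242.
From dH/dt = 0: 0.00352·242 - 0.577 = 0.0309P*, so P* = 0.276/0.0309 = 8.93.

N* ≈ 242, H* ≈ 59.9, P* ≈ 8.93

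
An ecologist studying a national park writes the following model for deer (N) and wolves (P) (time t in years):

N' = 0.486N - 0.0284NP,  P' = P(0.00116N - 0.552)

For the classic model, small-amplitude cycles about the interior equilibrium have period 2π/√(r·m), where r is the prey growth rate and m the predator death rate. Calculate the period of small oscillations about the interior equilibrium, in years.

T ≈ 12.1 years

Here r = 0.486 and m = 0.552, so r·m = 0.268.
ω = √0.268 = 0.518 per year, hence T = 2π/ω ≈ 12.1 years.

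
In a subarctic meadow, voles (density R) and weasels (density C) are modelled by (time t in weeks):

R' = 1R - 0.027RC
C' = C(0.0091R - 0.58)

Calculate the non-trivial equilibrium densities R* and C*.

R* ≈ 63.7, C* ≈ 37

Set dC/dt = 0 with C > 0: 0.0091R - 0.58 = 0, so R* = 0.58/0.0091 = 63.7.
Set dR/dt = 0 with R > 0: 1 - 0.027C = 0, so C* = 1/0.027 = 37.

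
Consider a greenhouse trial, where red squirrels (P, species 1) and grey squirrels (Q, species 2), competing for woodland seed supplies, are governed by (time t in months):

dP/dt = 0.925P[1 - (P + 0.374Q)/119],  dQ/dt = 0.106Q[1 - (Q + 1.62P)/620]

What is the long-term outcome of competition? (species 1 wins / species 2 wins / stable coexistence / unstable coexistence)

Compare the nullcline intercepts: K1/α12 = 119/0.374 = 318 < K2 = 620; K2/α21 = 620/1.62 = 383 > K1 = 119.
Since the inequalities point opposite ways, species 2 can invade but species 1 cannot.

species 2 excludes species 1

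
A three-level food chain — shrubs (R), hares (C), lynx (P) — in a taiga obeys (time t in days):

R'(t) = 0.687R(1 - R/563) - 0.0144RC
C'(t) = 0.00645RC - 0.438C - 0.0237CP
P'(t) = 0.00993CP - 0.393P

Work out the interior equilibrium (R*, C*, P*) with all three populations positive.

R* ≈ 96, C* ≈ 39.6, P* ≈ 7.63

From dP/dt = 0: 0.00993C* = 0.393, so C* = 39.6.
From dR/dt = 0: 0.687(1 - R*/563) = 0.0144·39.6, giving R* = 563·(1 - 0.83) = 96.
From dC/dt = 0: 0.00645·96 - 0.438 = 0.0237P*, so P* = 0.181/0.0237 = 7.63.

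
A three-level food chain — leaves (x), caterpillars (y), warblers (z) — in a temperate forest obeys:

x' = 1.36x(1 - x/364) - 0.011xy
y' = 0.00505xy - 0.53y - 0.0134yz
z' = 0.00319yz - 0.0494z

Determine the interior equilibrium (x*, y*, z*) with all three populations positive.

From dz/dt = 0: 0.00319y* = 0.0494, so y* = 15.5.
From dx/dt = 0: 1.36(1 - x*/364) = 0.011·15.5, giving x* = 364·(1 - 0.125) = 318.
From dy/dt = 0: 0.00505·318 - 0.53 = 0.0134z*, so z* = 1.08/0.0134 = 80.4.

x* ≈ 318, y* ≈ 15.5, z* ≈ 80.4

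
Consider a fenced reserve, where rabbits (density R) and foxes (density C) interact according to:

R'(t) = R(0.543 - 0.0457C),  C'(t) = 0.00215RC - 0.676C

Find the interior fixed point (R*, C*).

R* ≈ 314, C* ≈ 11.9

Set dC/dt = 0 with C > 0: 0.00215R - 0.676 = 0, so R* = 0.676/0.00215 = 314.
Set dR/dt = 0 with R > 0: 0.543 - 0.0457C = 0, so C* = 0.543/0.0457 = 11.9.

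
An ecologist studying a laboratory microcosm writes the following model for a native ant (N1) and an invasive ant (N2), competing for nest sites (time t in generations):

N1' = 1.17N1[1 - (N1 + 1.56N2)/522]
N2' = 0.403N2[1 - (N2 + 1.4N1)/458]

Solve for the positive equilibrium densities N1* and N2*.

Setting both brackets to zero gives the nullclines N1 + 1.56N2 = 522 and 1.4N1 + N2 = 458.
Substituting N2 = 458 - 1.4N1 into the first: N1(1 - 1.56·1.4) = 522 - 1.56·458.
So N1* = -192/-1.18 = 163, and then N2* = 458 - 1.4·163 = 230.

N1* ≈ 163, N2* ≈ 230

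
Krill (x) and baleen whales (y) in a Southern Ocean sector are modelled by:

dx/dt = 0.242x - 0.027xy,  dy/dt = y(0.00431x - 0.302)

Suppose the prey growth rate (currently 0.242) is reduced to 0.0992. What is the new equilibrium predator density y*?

y* ≈ 3.67

At the interior fixed point, setting dx/dt = 0 with x > 0 fixes y* = (prey growth rate)/(xy coefficient) — independent of the other coefficients.
With the change, y* = 0.0992/0.027 = 3.67; it falls from 8.96.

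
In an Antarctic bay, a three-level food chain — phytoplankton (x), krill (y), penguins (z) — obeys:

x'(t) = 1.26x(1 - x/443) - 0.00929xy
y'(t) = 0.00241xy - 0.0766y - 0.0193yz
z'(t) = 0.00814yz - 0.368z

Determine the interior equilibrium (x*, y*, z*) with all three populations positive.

x* ≈ 295, y* ≈ 45.2, z* ≈ 32.9

From dz/dt = 0: 0.00814y* = 0.368, so y* = 45.2.
From dx/dt = 0: 1.26(1 - x*/443) = 0.00929·45.2, giving x* = 443·(1 - 0.333) = 295.
From dy/dt = 0: 0.00241·295 - 0.0766 = 0.0193z*, so z* = 0.635/0.0193 = 32.9.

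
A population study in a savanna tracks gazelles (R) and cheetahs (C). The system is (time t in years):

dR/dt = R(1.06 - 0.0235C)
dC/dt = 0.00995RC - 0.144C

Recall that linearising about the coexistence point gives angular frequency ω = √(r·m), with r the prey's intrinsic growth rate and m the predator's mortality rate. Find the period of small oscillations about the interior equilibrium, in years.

T ≈ 16.1 years

Here r = 1.06 and m = 0.144, so r·m = 0.153.
ω = √0.153 = 0.391 per year, hence T = 2π/ω ≈ 16.1 years.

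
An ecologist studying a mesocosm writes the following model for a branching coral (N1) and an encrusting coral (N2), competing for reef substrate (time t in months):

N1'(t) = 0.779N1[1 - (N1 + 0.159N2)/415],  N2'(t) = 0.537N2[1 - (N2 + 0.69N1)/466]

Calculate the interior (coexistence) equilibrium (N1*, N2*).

Setting both brackets to zero gives the nullclines N1 + 0.159N2 = 415 and 0.69N1 + N2 = 466.
Substituting N2 = 466 - 0.69N1 into the first: N1(1 - 0.159·0.69) = 415 - 0.159·466.
So N1* = 341/0.89 = 383, and then N2* = 466 - 0.69·383 = 202.

N1* ≈ 383, N2* ≈ 202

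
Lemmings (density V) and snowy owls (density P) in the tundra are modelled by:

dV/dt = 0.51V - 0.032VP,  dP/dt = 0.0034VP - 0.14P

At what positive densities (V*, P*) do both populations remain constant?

V* ≈ 41.2, P* ≈ 15.9

Set dP/dt = 0 with P > 0: 0.0034V - 0.14 = 0, so V* = 0.14/0.0034 = 41.2.
Set dV/dt = 0 with V > 0: 0.51 - 0.032P = 0, so P* = 0.51/0.032 = 15.9.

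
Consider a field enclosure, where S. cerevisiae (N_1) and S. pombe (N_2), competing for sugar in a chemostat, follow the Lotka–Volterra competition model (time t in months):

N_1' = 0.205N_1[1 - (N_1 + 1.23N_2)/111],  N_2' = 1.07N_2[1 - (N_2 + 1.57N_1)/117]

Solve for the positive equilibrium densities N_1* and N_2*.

Setting both brackets to zero gives the nullclines N_1 + 1.23N_2 = 111 and 1.57N_1 + N_2 = 117.
Substituting N_2 = 117 - 1.57N_1 into the first: N_1(1 - 1.23·1.57) = 111 - 1.23·117.
So N_1* = -32.9/-0.931 = 35.3, and then N_2* = 117 - 1.57·35.3 = 61.5.

N_1* ≈ 35.3, N_2* ≈ 61.5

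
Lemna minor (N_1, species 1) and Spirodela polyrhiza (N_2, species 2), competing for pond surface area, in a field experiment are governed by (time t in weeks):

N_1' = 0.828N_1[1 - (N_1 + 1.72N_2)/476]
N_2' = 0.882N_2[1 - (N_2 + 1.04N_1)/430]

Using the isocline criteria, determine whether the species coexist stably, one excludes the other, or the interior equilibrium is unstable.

Compare the nullcline intercepts: K1/α12 = 476/1.72 = 277 < K2 = 430; K2/α21 = 430/1.04 = 413 < K1 = 476.
Since both are reversed, neither can invade when rare; the interior point is a saddle.

unstable coexistence (outcome depends on initial conditions)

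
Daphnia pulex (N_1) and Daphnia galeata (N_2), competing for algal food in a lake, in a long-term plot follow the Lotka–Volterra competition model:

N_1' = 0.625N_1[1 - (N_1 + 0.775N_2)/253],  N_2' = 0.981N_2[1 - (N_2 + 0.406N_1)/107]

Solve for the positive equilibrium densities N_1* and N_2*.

Setting both brackets to zero gives the nullclines N_1 + 0.775N_2 = 253 and 0.406N_1 + N_2 = 107.
Substituting N_2 = 107 - 0.406N_1 into the first: N_1(1 - 0.775·0.406) = 253 - 0.775·107.
So N_1* = 170/0.685 = 248, and then N_2* = 107 - 0.406·248 = 6.25.

N_1* ≈ 248, N_2* ≈ 6.25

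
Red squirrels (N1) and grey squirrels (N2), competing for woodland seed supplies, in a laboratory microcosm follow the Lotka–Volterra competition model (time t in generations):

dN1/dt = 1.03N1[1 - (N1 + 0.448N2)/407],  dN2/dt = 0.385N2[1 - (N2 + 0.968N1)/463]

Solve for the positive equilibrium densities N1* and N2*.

Setting both brackets to zero gives the nullclines N1 + 0.448N2 = 407 and 0.968N1 + N2 = 463.
Substituting N2 = 463 - 0.968N1 into the first: N1(1 - 0.448·0.968) = 407 - 0.448·463.
So N1* = 200/0.566 = 352, and then N2* = 463 - 0.968·352 = 122.

N1* ≈ 352, N2* ≈ 122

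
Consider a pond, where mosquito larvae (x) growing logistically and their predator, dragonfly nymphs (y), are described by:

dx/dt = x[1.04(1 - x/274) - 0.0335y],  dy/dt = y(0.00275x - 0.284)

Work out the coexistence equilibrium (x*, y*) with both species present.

x* ≈ 103, y* ≈ 19.3

From dy/dt = 0 with y > 0: 0.00275x* = 0.284, so x* = 103.
Substitute into dx/dt = 0: 1.04(1 - 103/274) = 0.0335y*.
The bracket is 0.623, giving y* = 0.648/0.0335 = 19.3.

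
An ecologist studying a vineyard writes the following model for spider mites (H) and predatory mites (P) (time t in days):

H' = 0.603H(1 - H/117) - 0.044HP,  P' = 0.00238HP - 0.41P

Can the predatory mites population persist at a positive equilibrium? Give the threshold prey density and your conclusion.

Threshold H = 172; K < 172, so no, the predator goes extinct.

The predator equation gives dP/dt > 0 only when H > 0.41/0.00238 = 172.
Without the predator, H → K = 117. Since 117 < 172, the predator cannot invade.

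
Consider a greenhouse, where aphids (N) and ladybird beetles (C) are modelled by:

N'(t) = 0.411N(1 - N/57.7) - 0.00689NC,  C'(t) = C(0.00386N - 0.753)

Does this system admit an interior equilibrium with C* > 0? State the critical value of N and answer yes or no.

The predator equation gives dC/dt > 0 only when N > 0.753/0.00386 = 195.
Without the predator, N → K = 57.7. Since 57.7 < 195, the predator cannot invade.

Threshold N = 195; K < 195, so no, the predator goes extinct.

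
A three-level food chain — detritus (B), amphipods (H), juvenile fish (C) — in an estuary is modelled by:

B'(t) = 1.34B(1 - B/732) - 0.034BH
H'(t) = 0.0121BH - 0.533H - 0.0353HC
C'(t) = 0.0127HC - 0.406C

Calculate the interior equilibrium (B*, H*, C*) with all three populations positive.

From dC/dt = 0: 0.0127H* = 0.406, so H* = 32.
From dB/dt = 0: 1.34(1 - B*/732) = 0.034·32, giving B* = 732·(1 - 0.811) = 138.
From dH/dt = 0: 0.0121·138 - 0.533 = 0.0353C*, so C* = 1.14/0.0353 = 32.3.

B* ≈ 138, H* ≈ 32, C* ≈ 32.3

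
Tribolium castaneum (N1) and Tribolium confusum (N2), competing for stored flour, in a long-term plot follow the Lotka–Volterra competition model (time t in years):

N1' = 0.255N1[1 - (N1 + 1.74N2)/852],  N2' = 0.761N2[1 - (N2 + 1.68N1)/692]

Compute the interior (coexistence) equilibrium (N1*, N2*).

N1* ≈ 183, N2* ≈ 384

Setting both brackets to zero gives the nullclines N1 + 1.74N2 = 852 and 1.68N1 + N2 = 692.
Substituting N2 = 692 - 1.68N1 into the first: N1(1 - 1.74·1.68) = 852 - 1.74·692.
So N1* = -352/-1.92 = 183, and then N2* = 692 - 1.68·183 = 384.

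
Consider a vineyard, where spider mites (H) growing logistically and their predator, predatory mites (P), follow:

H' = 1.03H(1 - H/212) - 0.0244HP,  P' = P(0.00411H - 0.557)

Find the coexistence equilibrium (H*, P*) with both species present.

From dP/dt = 0 with P > 0: 0.00411H* = 0.557, so H* = 136.
Substitute into dH/dt = 0: 1.03(1 - 136/212) = 0.0244P*.
The bracket is 0.361, giving P* = 0.372/0.0244 = 15.2.

H* ≈ 136, P* ≈ 15.2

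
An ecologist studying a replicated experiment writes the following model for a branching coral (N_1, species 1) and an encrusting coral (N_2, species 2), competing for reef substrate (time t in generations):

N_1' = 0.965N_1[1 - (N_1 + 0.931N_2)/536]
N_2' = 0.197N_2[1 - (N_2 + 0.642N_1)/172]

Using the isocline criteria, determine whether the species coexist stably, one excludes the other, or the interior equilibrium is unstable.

Compare the nullcline intercepts: K1/α12 = 536/0.931 = 576 > K2 = 172; K2/α21 = 172/0.642 = 268 < K1 = 536.
Since the inequalities point opposite ways, species 1 can invade but species 2 cannot.

species 1 excludes species 2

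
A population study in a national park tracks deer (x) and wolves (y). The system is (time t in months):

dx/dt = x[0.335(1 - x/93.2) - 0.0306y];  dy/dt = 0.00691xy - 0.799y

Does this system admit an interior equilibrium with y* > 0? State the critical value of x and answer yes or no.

The predator equation gives dy/dt > 0 only when x > 0.799/0.00691 = 116.
Without the predator, x → K = 93.2. Since 93.2 < 116, the predator cannot invade.

Threshold x = 116; K < 116, so no, the predator goes extinct.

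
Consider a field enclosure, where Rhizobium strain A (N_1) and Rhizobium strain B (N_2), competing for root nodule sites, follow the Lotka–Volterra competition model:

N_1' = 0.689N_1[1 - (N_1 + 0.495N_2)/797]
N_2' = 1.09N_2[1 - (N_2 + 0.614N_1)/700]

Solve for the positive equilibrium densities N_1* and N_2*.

Setting both brackets to zero gives the nullclines N_1 + 0.495N_2 = 797 and 0.614N_1 + N_2 = 700.
Substituting N_2 = 700 - 0.614N_1 into the first: N_1(1 - 0.495·0.614) = 797 - 0.495·700.
So N_1* = 450/0.696 = 647, and then N_2* = 700 - 0.614·647 = 303.

N_1* ≈ 647, N_2* ≈ 303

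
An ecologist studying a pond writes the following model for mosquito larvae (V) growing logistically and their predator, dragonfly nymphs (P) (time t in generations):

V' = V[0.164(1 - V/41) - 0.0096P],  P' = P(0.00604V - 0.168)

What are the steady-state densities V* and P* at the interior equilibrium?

V* ≈ 27.8, P* ≈ 5.49

From dP/dt = 0 with P > 0: 0.00604V* = 0.168, so V* = 27.8.
Substitute into dV/dt = 0: 0.164(1 - 27.8/41) = 0.0096P*.
The bracket is 0.322, giving P* = 0.0527/0.0096 = 5.49.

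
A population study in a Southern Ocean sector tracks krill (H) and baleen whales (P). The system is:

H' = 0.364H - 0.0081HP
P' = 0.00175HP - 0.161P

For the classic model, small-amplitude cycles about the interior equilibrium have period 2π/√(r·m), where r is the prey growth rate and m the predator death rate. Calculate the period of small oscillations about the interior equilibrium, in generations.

T ≈ 26 generations

Here r = 0.364 and m = 0.161, so r·m = 0.0586.
ω = √0.0586 = 0.242 per generation, hence T = 2π/ω ≈ 26 generations.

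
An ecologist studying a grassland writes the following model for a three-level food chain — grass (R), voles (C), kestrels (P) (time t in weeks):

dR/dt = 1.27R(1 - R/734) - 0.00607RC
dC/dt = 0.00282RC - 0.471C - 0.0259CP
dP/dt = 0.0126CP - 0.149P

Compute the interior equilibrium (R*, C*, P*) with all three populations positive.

R* ≈ 693, C* ≈ 11.8, P* ≈ 57.2

From dP/dt = 0: 0.0126C* = 0.149, so C* = 11.8.
From dR/dt = 0: 1.27(1 - R*/734) = 0.00607·11.8, giving R* = 734·(1 - 0.0565) = 693.
From dC/dt = 0: 0.00282·693 - 0.471 = 0.0259P*, so P* = 1.48/0.0259 = 57.2.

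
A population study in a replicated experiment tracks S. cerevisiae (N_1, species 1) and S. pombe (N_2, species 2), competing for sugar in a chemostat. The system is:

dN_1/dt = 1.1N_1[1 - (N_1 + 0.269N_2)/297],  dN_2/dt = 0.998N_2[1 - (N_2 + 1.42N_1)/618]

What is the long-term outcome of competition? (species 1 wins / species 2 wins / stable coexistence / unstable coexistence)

stable coexistence

Compare the nullcline intercepts: K1/α12 = 297/0.269 = 1100 > K2 = 618; K2/α21 = 618/1.42 = 435 > K1 = 297.
Since both inequalities hold, each species can invade when rare, so the interior equilibrium is stable.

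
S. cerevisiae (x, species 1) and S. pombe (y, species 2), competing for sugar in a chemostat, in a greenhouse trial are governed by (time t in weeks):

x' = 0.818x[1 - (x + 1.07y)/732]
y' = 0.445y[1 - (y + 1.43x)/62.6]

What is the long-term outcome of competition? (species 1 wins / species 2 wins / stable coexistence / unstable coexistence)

species 1 excludes species 2

Compare the nullcline intercepts: K1/α12 = 732/1.07 = 684 > K2 = 62.6; K2/α21 = 62.6/1.43 = 43.8 < K1 = 732.
Since the inequalities point opposite ways, species 1 can invade but species 2 cannot.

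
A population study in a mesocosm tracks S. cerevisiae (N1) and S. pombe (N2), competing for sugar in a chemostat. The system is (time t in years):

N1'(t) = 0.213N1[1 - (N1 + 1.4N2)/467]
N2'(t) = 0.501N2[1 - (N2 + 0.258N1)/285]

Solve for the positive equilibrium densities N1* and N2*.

Setting both brackets to zero gives the nullclines N1 + 1.4N2 = 467 and 0.258N1 + N2 = 285.
Substituting N2 = 285 - 0.258N1 into the first: N1(1 - 1.4·0.258) = 467 - 1.4·285.
So N1* = 68/0.639 = 106, and then N2* = 285 - 0.258·106 = 258.

N1* ≈ 106, N2* ≈ 258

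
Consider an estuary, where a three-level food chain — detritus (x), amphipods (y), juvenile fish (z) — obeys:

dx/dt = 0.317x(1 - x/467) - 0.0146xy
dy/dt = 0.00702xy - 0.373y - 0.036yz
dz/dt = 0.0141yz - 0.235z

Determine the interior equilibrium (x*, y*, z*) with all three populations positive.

From dz/dt = 0: 0.0141y* = 0.235, so y* = 16.7.
From dx/dt = 0: 0.317(1 - x*/467) = 0.0146·16.7, giving x* = 467·(1 - 0.768) = 109.
From dy/dt = 0: 0.00702·109 - 0.373 = 0.036z*, so z* = 0.389/0.036 = 10.8.

x* ≈ 109, y* ≈ 16.7, z* ≈ 10.8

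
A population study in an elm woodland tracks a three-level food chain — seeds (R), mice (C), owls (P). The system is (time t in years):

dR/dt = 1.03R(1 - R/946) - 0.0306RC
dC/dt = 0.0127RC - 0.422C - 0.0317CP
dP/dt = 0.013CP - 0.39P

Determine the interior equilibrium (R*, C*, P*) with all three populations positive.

R* ≈ 103, C* ≈ 30, P* ≈ 27.9

From dP/dt = 0: 0.013C* = 0.39, so C* = 30.
From dR/dt = 0: 1.03(1 - R*/946) = 0.0306·30, giving R* = 946·(1 - 0.891) = 103.
From dC/dt = 0: 0.0127·103 - 0.422 = 0.0317P*, so P* = 0.884/0.0317 = 27.9.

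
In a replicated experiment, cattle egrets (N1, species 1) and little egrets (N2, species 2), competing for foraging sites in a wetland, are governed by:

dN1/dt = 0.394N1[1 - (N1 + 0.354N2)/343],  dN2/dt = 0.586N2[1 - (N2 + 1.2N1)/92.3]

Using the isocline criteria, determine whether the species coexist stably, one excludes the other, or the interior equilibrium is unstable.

species 1 excludes species 2

Compare the nullcline intercepts: K1/α12 = 343/0.354 = 969 > K2 = 92.3; K2/α21 = 92.3/1.2 = 76.9 < K1 = 343.
Since the inequalities point opposite ways, species 1 can invade but species 2 cannot.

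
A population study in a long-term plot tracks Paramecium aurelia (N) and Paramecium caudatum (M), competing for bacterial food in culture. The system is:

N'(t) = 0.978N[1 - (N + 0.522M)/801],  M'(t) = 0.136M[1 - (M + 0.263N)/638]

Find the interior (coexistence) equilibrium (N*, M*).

Setting both brackets to zero gives the nullclines N + 0.522M = 801 and 0.263N + M = 638.
Substituting M = 638 - 0.263N into the first: N(1 - 0.522·0.263) = 801 - 0.522·638.
So N* = 468/0.863 = 542, and then M* = 638 - 0.263·542 = 495.

N* ≈ 542, M* ≈ 495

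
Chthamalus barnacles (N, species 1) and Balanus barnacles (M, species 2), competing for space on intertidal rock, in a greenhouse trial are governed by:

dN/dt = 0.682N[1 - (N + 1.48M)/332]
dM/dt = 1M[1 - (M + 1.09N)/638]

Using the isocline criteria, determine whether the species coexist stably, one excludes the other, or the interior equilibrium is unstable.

species 2 excludes species 1

Compare the nullcline intercepts: K1/α12 = 332/1.48 = 224 < K2 = 638; K2/α21 = 638/1.09 = 585 > K1 = 332.
Since the inequalities point opposite ways, species 2 can invade but species 1 cannot.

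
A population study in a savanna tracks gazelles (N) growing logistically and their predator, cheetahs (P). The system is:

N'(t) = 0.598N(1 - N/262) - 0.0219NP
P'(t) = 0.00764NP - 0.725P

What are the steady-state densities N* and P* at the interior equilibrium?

N* ≈ 94.9, P* ≈ 17.4

From dP/dt = 0 with P > 0: 0.00764N* = 0.725, so N* = 94.9.
Substitute into dN/dt = 0: 0.598(1 - 94.9/262) = 0.0219P*.
The bracket is 0.638, giving P* = 0.381/0.0219 = 17.4.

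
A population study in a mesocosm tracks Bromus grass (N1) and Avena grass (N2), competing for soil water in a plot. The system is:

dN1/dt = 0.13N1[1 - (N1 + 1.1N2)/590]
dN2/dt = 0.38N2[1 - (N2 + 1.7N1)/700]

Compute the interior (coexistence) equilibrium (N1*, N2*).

N1* ≈ 207, N2* ≈ 348

Setting both brackets to zero gives the nullclines N1 + 1.1N2 = 590 and 1.7N1 + N2 = 700.
Substituting N2 = 700 - 1.7N1 into the first: N1(1 - 1.1·1.7) = 590 - 1.1·700.
So N1* = -180/-0.87 = 207, and then N2* = 700 - 1.7·207 = 348.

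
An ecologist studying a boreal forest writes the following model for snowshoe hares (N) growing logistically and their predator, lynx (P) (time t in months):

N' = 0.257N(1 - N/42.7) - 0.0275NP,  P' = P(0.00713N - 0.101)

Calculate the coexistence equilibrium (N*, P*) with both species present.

N* ≈ 14.2, P* ≈ 6.25

From dP/dt = 0 with P > 0: 0.00713N* = 0.101, so N* = 14.2.
Substitute into dN/dt = 0: 0.257(1 - 14.2/42.7) = 0.0275P*.
The bracket is 0.668, giving P* = 0.172/0.0275 = 6.25.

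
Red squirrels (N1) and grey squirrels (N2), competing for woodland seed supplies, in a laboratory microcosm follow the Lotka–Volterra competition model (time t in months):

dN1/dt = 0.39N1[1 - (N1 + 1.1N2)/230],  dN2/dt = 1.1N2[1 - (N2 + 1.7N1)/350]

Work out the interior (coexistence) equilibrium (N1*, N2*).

Setting both brackets to zero gives the nullclines N1 + 1.1N2 = 230 and 1.7N1 + N2 = 350.
Substituting N2 = 350 - 1.7N1 into the first: N1(1 - 1.1·1.7) = 230 - 1.1·350.
So N1* = -155/-0.87 = 178, and then N2* = 350 - 1.7·178 = 47.1.

N1* ≈ 178, N2* ≈ 47.1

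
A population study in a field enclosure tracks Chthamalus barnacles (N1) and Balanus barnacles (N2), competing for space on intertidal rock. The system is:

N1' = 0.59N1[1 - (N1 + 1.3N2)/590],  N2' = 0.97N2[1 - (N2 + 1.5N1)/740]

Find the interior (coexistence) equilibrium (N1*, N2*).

N1* ≈ 392, N2* ≈ 153

Setting both brackets to zero gives the nullclines N1 + 1.3N2 = 590 and 1.5N1 + N2 = 740.
Substituting N2 = 740 - 1.5N1 into the first: N1(1 - 1.3·1.5) = 590 - 1.3·740.
So N1* = -372/-0.95 = 392, and then N2* = 740 - 1.5·392 = 153.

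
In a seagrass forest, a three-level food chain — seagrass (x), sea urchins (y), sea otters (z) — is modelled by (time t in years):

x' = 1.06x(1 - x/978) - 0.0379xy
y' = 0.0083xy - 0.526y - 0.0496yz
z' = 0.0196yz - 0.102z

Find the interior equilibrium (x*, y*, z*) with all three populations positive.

From dz/dt = 0: 0.0196y* = 0.102, so y* = 5.2.
From dx/dt = 0: 1.06(1 - x*/978) = 0.0379·5.2, giving x* = 978·(1 - 0.186) = 796.
From dy/dt = 0: 0.0083·796 - 0.526 = 0.0496z*, so z* = 6.08/0.0496 = 123.

x* ≈ 796, y* ≈ 5.2, z* ≈ 123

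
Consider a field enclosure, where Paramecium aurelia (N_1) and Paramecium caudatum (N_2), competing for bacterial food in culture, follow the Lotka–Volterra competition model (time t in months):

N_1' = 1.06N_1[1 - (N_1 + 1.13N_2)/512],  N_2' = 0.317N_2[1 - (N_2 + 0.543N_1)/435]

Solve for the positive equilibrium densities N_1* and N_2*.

Setting both brackets to zero gives the nullclines N_1 + 1.13N_2 = 512 and 0.543N_1 + N_2 = 435.
Substituting N_2 = 435 - 0.543N_1 into the first: N_1(1 - 1.13·0.543) = 512 - 1.13·435.
So N_1* = 20.5/0.386 = 52.9, and then N_2* = 435 - 0.543·52.9 = 406.

N_1* ≈ 52.9, N_2* ≈ 406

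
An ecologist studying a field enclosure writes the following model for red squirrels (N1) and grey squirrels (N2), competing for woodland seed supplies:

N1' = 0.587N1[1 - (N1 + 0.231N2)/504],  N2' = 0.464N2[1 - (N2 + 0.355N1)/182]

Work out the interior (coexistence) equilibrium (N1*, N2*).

N1* ≈ 503, N2* ≈ 3.36

Setting both brackets to zero gives the nullclines N1 + 0.231N2 = 504 and 0.355N1 + N2 = 182.
Substituting N2 = 182 - 0.355N1 into the first: N1(1 - 0.231·0.355) = 504 - 0.231·182.
So N1* = 462/0.918 = 503, and then N2* = 182 - 0.355·503 = 3.36.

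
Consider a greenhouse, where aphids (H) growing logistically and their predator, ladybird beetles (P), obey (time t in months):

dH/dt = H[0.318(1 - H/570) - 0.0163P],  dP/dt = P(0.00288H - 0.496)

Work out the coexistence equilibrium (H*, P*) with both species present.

H* ≈ 172, P* ≈ 13.6

From dP/dt = 0 with P > 0: 0.00288H* = 0.496, so H* = 172.
Substitute into dH/dt = 0: 0.318(1 - 172/570) = 0.0163P*.
The bracket is 0.698, giving P* = 0.222/0.0163 = 13.6.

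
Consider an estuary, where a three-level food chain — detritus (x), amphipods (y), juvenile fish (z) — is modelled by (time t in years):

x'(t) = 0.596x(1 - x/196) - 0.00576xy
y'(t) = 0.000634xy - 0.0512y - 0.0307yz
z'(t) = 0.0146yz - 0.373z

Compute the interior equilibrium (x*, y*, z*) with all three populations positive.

x* ≈ 148, y* ≈ 25.5, z* ≈ 1.38

From dz/dt = 0: 0.0146y* = 0.373, so y* = 25.5.
From dx/dt = 0: 0.596(1 - x*/196) = 0.00576·25.5, giving x* = 196·(1 - 0.247) = 148.
From dy/dt = 0: 0.000634·148 - 0.0512 = 0.0307z*, so z* = 0.0424/0.0307 = 1.38.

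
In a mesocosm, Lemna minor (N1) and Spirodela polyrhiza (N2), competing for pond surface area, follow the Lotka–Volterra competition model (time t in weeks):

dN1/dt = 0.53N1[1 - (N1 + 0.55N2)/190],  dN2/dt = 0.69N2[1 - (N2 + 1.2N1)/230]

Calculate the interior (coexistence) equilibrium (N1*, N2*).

N1* ≈ 187, N2* ≈ 5.88

Setting both brackets to zero gives the nullclines N1 + 0.55N2 = 190 and 1.2N1 + N2 = 230.
Substituting N2 = 230 - 1.2N1 into the first: N1(1 - 0.55·1.2) = 190 - 0.55·230.
So N1* = 63.5/0.34 = 187, and then N2* = 230 - 1.2·187 = 5.88.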